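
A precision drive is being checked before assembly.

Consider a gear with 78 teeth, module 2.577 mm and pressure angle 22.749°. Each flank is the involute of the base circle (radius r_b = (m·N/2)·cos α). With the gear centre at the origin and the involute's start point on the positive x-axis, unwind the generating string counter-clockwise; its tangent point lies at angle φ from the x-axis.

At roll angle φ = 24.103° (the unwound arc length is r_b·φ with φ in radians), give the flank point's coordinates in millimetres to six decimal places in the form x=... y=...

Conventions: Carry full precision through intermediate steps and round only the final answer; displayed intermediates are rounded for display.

topology: single-mesh involute geometry — m = 2.577, N = 78
pitch radius r_p = m·N/2 = 2.577·78/2 = 100.503000
base radius r_b = r_p·cos α = 100.503000·cos 22.749° = 92.684643
roll angle φ = 24.103° = 0.42067671 rad
x = r_b·(cos φ + φ·sin φ) = 100.526506
y = r_b·(sin φ − φ·cos φ) = 2.259575

x=100.526506 y=2.259575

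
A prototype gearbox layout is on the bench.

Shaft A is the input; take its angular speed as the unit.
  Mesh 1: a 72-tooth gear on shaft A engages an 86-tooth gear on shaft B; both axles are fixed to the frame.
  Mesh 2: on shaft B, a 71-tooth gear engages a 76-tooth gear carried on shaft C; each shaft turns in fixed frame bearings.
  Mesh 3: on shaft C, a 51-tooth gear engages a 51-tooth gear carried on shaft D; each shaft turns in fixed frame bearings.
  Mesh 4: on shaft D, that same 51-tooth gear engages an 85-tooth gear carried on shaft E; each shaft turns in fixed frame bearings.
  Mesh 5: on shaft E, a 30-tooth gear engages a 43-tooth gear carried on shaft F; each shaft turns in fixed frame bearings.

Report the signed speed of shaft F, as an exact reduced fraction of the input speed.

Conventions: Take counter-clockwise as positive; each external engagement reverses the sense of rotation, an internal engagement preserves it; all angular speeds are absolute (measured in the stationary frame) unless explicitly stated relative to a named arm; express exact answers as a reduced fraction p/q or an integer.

5-mesh fixed-axis compound train (all bearings frame-fixed)
mesh 1 [72T→86T]: |ω|/ω_in = 1×72/86 = 36/43, sense flips to −
mesh 2 [71T→76T]: |ω|/ω_in = (36/43)×71/76 = 639/817, sense flips to +
mesh 3 [51T→51T]: |ω|/ω_in = (639/817)×51/51 = 639/817, sense flips to −
mesh 4 [51T→85T]: |ω|/ω_in = (639/817)×51/85 = 1917/4085, sense flips to +
mesh 5 [30T→43T]: |ω|/ω_in = (1917/4085)×30/43 = 11502/35131, sense flips to −
signed output speed (× input speed) = -11502/35131

-11502/35131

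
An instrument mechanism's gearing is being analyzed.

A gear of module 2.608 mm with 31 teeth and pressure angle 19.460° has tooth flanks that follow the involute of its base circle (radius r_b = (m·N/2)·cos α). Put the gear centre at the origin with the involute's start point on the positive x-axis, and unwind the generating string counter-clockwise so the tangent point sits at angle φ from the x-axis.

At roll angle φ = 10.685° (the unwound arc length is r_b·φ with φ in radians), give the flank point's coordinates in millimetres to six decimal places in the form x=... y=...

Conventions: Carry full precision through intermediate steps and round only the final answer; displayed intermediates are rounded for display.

single-mesh involute tooth geometry (31T wheel at module 2.608)
pitch radius r_p = m·N/2 = 2.608·31/2 = 40.424000
base radius r_b = r_p·cos α = 40.424000·cos 19.460° = 38.114751
roll angle φ = 10.685° = 0.18648843 rad
x = r_b·(cos φ + φ·sin φ) = 38.771776
y = r_b·(sin φ − φ·cos φ) = 0.082114

x=38.771776 y=0.082114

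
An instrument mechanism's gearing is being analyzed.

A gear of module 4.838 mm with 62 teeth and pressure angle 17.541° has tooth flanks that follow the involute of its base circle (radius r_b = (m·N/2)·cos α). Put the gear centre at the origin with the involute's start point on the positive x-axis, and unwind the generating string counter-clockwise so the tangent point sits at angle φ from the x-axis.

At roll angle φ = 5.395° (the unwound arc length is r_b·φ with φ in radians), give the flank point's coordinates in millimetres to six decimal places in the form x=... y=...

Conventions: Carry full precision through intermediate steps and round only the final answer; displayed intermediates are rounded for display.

x=143.636800 y=0.039760

class = single-mesh tooth geometry [base-circle involute, m = 4.838, 62T]
pitch radius r_p = m·N/2 = 4.838·62/2 = 149.978000
base radius r_b = r_p·cos α = 149.978000·cos 17.541° = 143.004252
roll angle φ = 5.395° = 0.09416051 rad
x = r_b·(cos φ + φ·sin φ) = 143.636800
y = r_b·(sin φ − φ·cos φ) = 0.039760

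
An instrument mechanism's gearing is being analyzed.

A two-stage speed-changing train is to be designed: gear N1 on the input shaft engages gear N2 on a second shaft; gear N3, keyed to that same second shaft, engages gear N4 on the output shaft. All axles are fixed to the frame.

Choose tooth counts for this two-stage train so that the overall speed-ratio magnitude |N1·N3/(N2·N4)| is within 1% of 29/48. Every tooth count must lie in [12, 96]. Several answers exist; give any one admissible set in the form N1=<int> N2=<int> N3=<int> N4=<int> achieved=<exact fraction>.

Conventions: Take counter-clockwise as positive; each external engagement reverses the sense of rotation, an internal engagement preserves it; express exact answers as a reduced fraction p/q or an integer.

topology: fixed-axis compound train — 2 stages, target 29/48
target = 29/48 in lowest terms: an exact hit needs N1·N3 = k·29 and N2·N4 = k·48 for one integer k, every count in [12, 96]; additionally prefer no 1:1 stage (N1 ≠ N2, N3 ≠ N4)
k = 1…11: no 1:1-free in-range split of k·29 and k·48 into factor pairs; take k = 12
k = 12: N1·N3 = 348 = 12·29, N2·N4 = 576 = 48·12
achieved = 12·29/(48·12) = 29/48; |achieved − target| = 0 ≤ 29/4800 ✓

N1=12 N2=48 N3=29 N4=12 achieved=29/48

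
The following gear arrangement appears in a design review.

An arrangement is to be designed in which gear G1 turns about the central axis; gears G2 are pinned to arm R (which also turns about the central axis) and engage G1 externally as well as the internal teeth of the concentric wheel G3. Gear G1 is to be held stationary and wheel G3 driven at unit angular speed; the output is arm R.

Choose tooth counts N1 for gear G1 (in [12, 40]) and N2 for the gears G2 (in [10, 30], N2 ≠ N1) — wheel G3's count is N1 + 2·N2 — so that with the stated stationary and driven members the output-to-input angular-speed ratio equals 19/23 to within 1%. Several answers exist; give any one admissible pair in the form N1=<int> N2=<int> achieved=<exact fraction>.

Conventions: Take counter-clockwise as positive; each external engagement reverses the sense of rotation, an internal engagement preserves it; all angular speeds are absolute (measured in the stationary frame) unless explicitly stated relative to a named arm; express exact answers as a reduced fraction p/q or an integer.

N1=16 N2=30 achieved=19/23

design class (target 19/23): planetary set
Willis with ω_sun = 0: ω_arm/ω_ring = N3/(N1+N3); set equal to 19/23  ⇒  N3/N1 = (19/23)/(1 − 19/23) = 19/4
N3 = N1 + 2·N2  ⇒  N2/N1 = (N3/N1 − 1)/2 = (19/4 − 1)/2 = 15/8
smallest multiple with N1 ≥ 12 and N2 ≥ 10: k = 2  ⇒  N1 = 2·8 = 16, N2 = 2·15 = 30 (N1 ≤ 40, N2 ≤ 30, N2 ≠ N1 ✓), N3 = 16 + 2·30 = 76
check: N3/(N1+N3) with N1 = 16, N3 = 76 gives 19/23; |achieved − target| = 0 ≤ 19/2300 ✓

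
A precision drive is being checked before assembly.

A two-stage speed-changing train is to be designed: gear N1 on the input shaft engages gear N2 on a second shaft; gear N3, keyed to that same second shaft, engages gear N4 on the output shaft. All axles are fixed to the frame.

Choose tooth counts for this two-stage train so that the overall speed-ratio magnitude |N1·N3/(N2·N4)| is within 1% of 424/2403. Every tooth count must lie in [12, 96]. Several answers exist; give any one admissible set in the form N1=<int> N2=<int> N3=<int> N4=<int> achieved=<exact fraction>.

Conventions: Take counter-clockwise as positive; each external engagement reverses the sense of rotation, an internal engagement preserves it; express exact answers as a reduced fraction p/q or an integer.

design class (target 424/2403): fixed-axis compound train
target = 424/2403 in lowest terms: an exact hit needs N1·N3 = k·424 and N2·N4 = k·2403 for one integer k, every count in [12, 96]; additionally prefer no 1:1 stage (N1 ≠ N2, N3 ≠ N4)
k = 1: no 1:1-free in-range split of k·424 and k·2403 into factor pairs; take k = 2
k = 2: N1·N3 = 848 = 16·53, N2·N4 = 4806 = 54·89
achieved = 16·53/(54·89) = 424/2403; |achieved − target| = 0 ≤ 106/60075 ✓

N1=16 N2=54 N3=53 N4=89 achieved=424/2403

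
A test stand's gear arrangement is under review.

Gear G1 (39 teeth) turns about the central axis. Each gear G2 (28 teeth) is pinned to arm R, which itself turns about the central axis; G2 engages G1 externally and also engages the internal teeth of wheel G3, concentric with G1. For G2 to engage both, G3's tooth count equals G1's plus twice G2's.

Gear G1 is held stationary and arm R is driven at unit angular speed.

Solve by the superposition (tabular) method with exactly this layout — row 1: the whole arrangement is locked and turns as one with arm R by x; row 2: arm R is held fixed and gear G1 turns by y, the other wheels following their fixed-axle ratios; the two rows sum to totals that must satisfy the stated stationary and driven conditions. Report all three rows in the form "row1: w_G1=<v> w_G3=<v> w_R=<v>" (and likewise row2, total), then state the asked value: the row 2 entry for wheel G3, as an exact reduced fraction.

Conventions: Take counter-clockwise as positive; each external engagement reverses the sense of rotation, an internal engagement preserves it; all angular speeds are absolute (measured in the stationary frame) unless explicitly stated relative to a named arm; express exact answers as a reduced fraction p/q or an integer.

row1: w_G1=1 w_G3=1 w_R=1
row2: w_G1=-1 w_G3=39/95 w_R=0
total: w_G1=0 w_G3=134/95 w_R=1
asked value: 39/95

planetary set (39T centre, 28T on arm, 95T internal) — Willis relation
row 1 — lock + rotate with arm: ω_sun = ω_ring = ω_arm = x
row 2 (arm held, sun turns y): ω_ring = −(39/95)·y, ω_arm = 0
boundary: total ω_sun = x + y = 0 and total ω_arm = x = 1  ⇒  y = -1, x = 1
row 2 ring = −(39/95)·(-1) = 39/95
totals (row 1 + row 2): sun 1 + (-1) = 0, ring 1 + 39/95 = 134/95, arm 1 + 0 = 1
asked cell (row2, ring) = 39/95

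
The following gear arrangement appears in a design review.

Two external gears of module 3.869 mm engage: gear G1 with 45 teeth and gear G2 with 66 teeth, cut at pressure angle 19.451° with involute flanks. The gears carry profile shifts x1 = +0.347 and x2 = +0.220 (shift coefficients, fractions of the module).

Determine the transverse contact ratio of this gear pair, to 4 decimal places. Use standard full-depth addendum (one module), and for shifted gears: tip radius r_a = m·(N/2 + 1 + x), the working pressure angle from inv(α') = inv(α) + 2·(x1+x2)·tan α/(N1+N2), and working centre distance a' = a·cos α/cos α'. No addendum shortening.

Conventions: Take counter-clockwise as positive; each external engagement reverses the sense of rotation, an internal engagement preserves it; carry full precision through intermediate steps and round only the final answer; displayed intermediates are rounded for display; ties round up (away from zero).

single-mesh involute tooth geometry (45T engaging 66T at module 3.869)
base radii: r_b1 = 82.084120, r_b2 = 120.390042
tip radii: r_a1 = 92.264043, r_a2 = 132.397180
inv(α') = inv(19.451°) + 2·(+0.347+0.220)·tan α/(45+66) = 0.01728034  ⇒  α' = 20.97487°
a' = a·cos α / cos α' = 214.7295·cos 19.451°/cos 20.97487° = 216.842692
action lengths: √(r_a1²−r_b1²) = 42.128980, √(r_a2²−r_b2²) = 55.093112
base pitch p_b = π·m·cos α = 11.461105
CR = (42.128980 + 55.093112 − 216.842692·sin 20.97487°)/11.461105 = 1.710257
contact ratio ≈ 1.7103

1.7103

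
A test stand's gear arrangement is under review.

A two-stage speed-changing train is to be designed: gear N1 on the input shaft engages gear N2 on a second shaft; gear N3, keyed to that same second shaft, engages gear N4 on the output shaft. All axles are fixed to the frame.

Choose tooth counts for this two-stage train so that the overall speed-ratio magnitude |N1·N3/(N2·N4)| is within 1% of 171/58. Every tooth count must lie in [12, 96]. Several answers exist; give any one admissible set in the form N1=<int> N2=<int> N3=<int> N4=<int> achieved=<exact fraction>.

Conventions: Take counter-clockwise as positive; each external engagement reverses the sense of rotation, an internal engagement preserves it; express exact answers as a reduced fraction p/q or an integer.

N1=18 N2=12 N3=57 N4=29 achieved=171/58

class = fixed-axis compound train [2-stage, 171/58 wanted]
target = 171/58 in lowest terms: an exact hit needs N1·N3 = k·171 and N2·N4 = k·58 for one integer k, every count in [12, 96]; additionally prefer no 1:1 stage (N1 ≠ N2, N3 ≠ N4)
k = 1…5: no 1:1-free in-range split of k·171 and k·58 into factor pairs; take k = 6
k = 6: N1·N3 = 1026 = 18·57, N2·N4 = 348 = 12·29
achieved = 18·57/(12·29) = 171/58; |achieved − target| = 0 ≤ 171/5800 ✓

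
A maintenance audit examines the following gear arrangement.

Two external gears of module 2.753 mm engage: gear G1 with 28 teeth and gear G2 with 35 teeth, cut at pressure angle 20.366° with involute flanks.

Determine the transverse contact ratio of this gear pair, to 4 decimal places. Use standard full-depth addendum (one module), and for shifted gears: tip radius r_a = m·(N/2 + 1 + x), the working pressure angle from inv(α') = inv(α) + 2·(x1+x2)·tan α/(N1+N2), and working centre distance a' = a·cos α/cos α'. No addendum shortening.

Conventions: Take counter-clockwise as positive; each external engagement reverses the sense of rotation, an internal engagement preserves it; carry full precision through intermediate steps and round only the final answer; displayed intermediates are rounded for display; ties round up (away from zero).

1.6464

single-mesh involute tooth geometry (28T engaging 35T at module 2.753)
base radii: r_b1 = 36.132688, r_b2 = 45.165860
tip radii: r_a1 = 41.295000, r_a2 = 50.930500
no profile shift: α' = α, a' = a
action lengths: √(r_a1²−r_b1²) = 19.992645, √(r_a2²−r_b2²) = 23.536374
base pitch p_b = π·m·cos α = 8.108156
CR = (19.992645 + 23.536374 − 86.719500·sin 20.36600°)/8.108156 = 1.646399
contact ratio ≈ 1.6464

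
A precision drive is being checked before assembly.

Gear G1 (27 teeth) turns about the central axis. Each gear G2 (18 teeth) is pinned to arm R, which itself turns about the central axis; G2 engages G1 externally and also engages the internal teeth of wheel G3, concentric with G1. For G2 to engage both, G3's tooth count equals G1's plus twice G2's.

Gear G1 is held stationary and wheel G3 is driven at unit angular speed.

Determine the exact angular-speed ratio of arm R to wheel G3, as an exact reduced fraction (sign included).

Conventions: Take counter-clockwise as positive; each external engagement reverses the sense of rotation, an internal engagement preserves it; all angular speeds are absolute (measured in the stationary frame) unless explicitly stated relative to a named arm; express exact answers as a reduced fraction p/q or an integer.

7/10

class = planetary set [G3 = 27+2·18 = 63; Willis about the carrier]
ring teeth: 27 + 2·18 = 63
27(ω_sun−ω_arm) = −63(ω_ring−ω_arm),  ω_sun = 0, ω_ring = 1
27(0−ω_arm) = −63(1−ω_arm)  ⇒  90·ω_arm = 63  ⇒  ω_arm = 7/10
ω_out/ω_in = 7/10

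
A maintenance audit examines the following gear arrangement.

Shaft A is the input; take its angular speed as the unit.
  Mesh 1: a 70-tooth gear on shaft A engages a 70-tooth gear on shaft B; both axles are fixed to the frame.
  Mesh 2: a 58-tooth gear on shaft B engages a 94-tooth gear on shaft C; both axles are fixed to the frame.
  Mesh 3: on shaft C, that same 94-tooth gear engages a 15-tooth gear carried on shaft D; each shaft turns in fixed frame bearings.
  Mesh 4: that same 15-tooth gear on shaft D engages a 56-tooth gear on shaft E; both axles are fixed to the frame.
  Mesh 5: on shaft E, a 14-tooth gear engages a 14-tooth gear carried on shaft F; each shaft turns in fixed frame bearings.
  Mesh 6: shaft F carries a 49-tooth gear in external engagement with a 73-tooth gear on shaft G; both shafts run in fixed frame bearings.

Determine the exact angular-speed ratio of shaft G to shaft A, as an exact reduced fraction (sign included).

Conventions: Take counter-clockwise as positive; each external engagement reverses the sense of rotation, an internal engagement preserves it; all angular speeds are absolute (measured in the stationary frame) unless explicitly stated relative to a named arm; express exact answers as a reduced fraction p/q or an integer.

203/292

class = fixed-axis compound train [6 meshes; 6 ratios multiply, 6 sense flips]
mesh 1 [70T→70T]: running ratio 1, sense −
mesh 2 [58T→94T]: running ratio 29/47, sense +
mesh 3 [94T→15T]: running ratio 58/15, sense −
mesh 4 [15T→56T]: running ratio 29/28, sense +
mesh 5 [14T→14T]: running ratio 29/28, sense −
mesh 6 [49T→73T]: running ratio 203/292, sense +
ω_out/ω_in = 203/292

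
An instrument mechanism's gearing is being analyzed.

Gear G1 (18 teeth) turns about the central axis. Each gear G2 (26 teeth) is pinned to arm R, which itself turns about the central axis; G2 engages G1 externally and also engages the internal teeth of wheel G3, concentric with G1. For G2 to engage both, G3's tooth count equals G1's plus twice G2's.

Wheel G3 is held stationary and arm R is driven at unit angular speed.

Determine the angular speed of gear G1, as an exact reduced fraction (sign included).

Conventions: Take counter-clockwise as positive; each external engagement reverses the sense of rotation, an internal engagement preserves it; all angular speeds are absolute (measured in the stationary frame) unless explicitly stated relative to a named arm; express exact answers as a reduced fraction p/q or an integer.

topology: planetary set — G1 18T / G2 26T / G3 70T, arm = carrier (Willis)
ring teeth: 18 + 2·26 = 70
18(ω_sun−ω_arm) = −70(ω_ring−ω_arm),  ω_ring = 0, ω_arm = 1
ω_sun = 1 − (70/18)(0−1) = 44/9
exact speed ratio = 44/9

44/9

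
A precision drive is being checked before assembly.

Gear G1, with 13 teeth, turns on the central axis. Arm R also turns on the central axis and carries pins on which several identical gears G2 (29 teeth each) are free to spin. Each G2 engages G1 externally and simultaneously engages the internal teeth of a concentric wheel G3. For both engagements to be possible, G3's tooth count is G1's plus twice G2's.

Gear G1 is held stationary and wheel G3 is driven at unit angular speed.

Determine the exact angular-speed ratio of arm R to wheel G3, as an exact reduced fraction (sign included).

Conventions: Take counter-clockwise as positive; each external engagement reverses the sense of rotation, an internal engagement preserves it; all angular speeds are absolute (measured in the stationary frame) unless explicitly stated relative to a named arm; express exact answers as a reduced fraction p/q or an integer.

topology: planetary set — G1 13T / G2 29T / G3 71T, arm = carrier (Willis)
ring teeth: 13 + 2·29 = 71
13(ω_sun−ω_arm) = −71(ω_ring−ω_arm),  ω_sun = 0, ω_ring = 1
13(0−ω_arm) = −71(1−ω_arm)  ⇒  84·ω_arm = 71  ⇒  ω_arm = 71/84
ω_out/ω_in = 71/84

71/84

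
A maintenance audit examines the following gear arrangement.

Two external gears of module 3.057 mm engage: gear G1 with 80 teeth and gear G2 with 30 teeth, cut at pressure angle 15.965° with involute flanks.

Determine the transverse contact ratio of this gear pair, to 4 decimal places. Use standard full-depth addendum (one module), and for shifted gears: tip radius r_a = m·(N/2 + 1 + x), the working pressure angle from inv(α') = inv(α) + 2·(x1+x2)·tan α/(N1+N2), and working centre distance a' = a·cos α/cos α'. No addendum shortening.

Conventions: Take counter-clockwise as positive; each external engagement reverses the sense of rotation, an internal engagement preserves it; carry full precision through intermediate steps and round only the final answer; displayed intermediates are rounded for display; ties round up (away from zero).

1.9919

single-mesh involute tooth geometry (80T engaging 30T at module 3.057)
base radii: r_b1 = 117.563647, r_b2 = 44.086368
tip radii: r_a1 = 125.337000, r_a2 = 48.912000
no profile shift: α' = α, a' = a
action lengths: √(r_a1²−r_b1²) = 43.452875, √(r_a2²−r_b2²) = 21.184332
base pitch p_b = π·m·cos α = 9.233427
CR = (43.452875 + 21.184332 − 168.135000·sin 15.96500°)/9.233427 = 1.991856
contact ratio ≈ 1.9919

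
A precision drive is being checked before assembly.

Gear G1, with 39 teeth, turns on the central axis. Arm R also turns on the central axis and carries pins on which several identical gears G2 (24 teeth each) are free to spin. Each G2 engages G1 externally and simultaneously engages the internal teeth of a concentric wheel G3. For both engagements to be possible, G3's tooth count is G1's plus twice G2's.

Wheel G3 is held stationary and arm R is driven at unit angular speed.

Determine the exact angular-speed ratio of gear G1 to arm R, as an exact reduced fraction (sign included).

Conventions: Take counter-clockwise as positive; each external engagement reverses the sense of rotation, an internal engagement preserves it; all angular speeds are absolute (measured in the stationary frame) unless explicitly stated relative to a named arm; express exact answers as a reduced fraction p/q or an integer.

42/13

recognized (axles ride arm R): planetary set, 39/24/87 teeth
ring teeth: 39 + 2·24 = 87
39(ω_sun−ω_arm) = −87(ω_ring−ω_arm),  ω_ring = 0, ω_arm = 1
ω_sun = 1 − (87/39)(0−1) = 42/13
ω_out/ω_in = 42/13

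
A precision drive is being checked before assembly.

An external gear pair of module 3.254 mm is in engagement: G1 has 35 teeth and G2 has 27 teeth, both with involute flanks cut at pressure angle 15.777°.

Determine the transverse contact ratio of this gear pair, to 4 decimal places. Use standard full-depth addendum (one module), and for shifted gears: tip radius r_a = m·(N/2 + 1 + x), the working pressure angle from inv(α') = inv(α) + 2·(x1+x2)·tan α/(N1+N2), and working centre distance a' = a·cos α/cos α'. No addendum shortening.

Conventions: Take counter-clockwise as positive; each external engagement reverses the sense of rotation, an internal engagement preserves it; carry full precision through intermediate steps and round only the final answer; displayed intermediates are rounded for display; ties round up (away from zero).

class = single-mesh tooth geometry [involute pair 35T × 27T, m = 3.254]
base radii: r_b1 = 54.799723, r_b2 = 42.274072
tip radii: r_a1 = 60.199000, r_a2 = 47.183000
no profile shift: α' = α, a' = a
action lengths: √(r_a1²−r_b1²) = 24.918064, √(r_a2²−r_b2²) = 20.955627
base pitch p_b = π·m·cos α = 9.837623
CR = (24.918064 + 20.955627 − 100.874000·sin 15.77700°)/9.837623 = 1.875113
contact ratio ≈ 1.8751

1.8751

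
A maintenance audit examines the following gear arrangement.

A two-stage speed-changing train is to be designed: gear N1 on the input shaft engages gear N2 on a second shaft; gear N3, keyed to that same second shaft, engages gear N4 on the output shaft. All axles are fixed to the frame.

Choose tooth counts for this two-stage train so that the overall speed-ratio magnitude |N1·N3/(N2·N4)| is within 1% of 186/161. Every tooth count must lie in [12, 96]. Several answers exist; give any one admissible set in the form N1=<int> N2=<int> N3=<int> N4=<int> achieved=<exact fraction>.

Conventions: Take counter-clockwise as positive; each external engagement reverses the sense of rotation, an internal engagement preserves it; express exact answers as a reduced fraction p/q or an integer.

N1=12 N2=14 N3=31 N4=23 achieved=186/161

design class (target 186/161): fixed-axis compound train
target = 186/161 in lowest terms: an exact hit needs N1·N3 = k·186 and N2·N4 = k·161 for one integer k, every count in [12, 96]; additionally prefer no 1:1 stage (N1 ≠ N2, N3 ≠ N4)
k = 1: no 1:1-free in-range split of k·186 and k·161 into factor pairs; take k = 2
k = 2: N1·N3 = 372 = 12·31, N2·N4 = 322 = 14·23
achieved = 12·31/(14·23) = 186/161; |achieved − target| = 0 ≤ 93/8050 ✓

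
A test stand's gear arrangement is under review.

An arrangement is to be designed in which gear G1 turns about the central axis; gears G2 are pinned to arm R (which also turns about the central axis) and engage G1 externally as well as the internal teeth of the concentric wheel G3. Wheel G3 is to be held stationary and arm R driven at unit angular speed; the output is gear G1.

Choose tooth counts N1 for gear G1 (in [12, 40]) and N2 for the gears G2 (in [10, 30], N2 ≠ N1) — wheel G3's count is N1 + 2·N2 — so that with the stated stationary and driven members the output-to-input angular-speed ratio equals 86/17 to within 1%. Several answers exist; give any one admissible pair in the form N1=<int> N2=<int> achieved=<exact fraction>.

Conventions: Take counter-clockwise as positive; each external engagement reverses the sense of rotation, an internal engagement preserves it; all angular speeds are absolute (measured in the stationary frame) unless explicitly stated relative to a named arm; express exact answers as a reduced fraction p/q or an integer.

N1=17 N2=26 achieved=86/17

topology: planetary set — design target 86/17, arm = carrier (Willis)
Willis with ω_ring = 0: ω_sun/ω_arm = (N1+N3)/N1; set equal to 86/17  ⇒  N3/N1 = 86/17 − 1 = 69/17
N3 = N1 + 2·N2  ⇒  N2/N1 = (N3/N1 − 1)/2 = (69/17 − 1)/2 = 26/17
smallest multiple with N1 ≥ 12 and N2 ≥ 10: k = 1  ⇒  N1 = 1·17 = 17, N2 = 1·26 = 26 (N1 ≤ 40, N2 ≤ 30, N2 ≠ N1 ✓), N3 = 17 + 2·26 = 69
check: (N1+N3)/N1 with N1 = 17, N3 = 69 gives 86/17; |achieved − target| = 0 ≤ 43/850 ✓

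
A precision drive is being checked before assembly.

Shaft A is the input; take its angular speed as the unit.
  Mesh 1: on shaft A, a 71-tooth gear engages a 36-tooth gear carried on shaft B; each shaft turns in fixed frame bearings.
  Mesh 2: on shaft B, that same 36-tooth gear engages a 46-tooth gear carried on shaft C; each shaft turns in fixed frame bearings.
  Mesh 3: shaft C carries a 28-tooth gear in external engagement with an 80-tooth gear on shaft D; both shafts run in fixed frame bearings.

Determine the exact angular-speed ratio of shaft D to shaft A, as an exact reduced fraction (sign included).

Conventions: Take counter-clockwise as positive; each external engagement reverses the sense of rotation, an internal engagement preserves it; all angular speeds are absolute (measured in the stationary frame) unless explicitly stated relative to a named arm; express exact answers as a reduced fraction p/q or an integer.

class = fixed-axis compound train [3 meshes; 3 ratios multiply, 3 sense flips]
mesh 1 [71T→36T]: running ratio 71/36, sense −
mesh 2 [36T→46T]: running ratio 71/46, sense +
mesh 3 [28T→80T]: running ratio 497/920, sense −
ω_out/ω_in = -497/920

-497/920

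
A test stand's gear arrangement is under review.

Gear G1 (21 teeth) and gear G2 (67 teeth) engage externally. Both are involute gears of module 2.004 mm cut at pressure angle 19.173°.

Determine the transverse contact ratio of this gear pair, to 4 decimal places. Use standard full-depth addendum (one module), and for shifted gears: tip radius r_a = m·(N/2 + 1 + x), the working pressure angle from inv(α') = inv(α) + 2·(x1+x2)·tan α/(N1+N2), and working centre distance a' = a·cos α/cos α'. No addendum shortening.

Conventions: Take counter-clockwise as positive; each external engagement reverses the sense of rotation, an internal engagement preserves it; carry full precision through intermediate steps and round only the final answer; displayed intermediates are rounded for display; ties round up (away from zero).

1.7256

recognized (one external pair, fixed centres): single-mesh tooth geometry, m = 2.004, N1 = 21, N2 = 67
base radii: r_b1 = 19.874826, r_b2 = 63.410160
tip radii: r_a1 = 23.046000, r_a2 = 69.138000
no profile shift: α' = α, a' = a
action lengths: √(r_a1²−r_b1²) = 11.666593, √(r_a2²−r_b2²) = 27.553849
base pitch p_b = π·m·cos α = 5.946534
CR = (11.666593 + 27.553849 − 88.176000·sin 19.17300°)/5.946534 = 1.725634
contact ratio ≈ 1.7256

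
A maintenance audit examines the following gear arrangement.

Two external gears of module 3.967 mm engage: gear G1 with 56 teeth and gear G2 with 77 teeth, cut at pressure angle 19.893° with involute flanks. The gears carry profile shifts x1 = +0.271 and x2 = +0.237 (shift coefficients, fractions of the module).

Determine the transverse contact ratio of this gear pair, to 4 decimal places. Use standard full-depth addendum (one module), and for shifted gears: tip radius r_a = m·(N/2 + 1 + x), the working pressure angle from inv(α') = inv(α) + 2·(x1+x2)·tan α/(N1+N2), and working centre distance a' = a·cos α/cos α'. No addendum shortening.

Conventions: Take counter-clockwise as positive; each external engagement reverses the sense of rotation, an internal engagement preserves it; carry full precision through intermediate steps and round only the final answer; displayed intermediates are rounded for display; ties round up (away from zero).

recognized (one external pair, fixed centres): single-mesh tooth geometry, m = 3.967, N1 = 56, N2 = 77
base radii: r_b1 = 104.448062, r_b2 = 143.616086
tip radii: r_a1 = 116.118057, r_a2 = 157.636679
inv(α') = inv(19.893°) + 2·(+0.271+0.237)·tan α/(56+77) = 0.01742268  ⇒  α' = 21.03020°
a' = a·cos α / cos α' = 263.8055·cos 19.893°/cos 21.03020° = 265.766479
action lengths: √(r_a1²−r_b1²) = 50.734657, √(r_a2²−r_b2²) = 64.990326
base pitch p_b = π·m·cos α = 11.719045
CR = (50.734657 + 64.990326 − 265.766479·sin 21.03020°)/11.719045 = 1.736663
contact ratio ≈ 1.7367

1.7367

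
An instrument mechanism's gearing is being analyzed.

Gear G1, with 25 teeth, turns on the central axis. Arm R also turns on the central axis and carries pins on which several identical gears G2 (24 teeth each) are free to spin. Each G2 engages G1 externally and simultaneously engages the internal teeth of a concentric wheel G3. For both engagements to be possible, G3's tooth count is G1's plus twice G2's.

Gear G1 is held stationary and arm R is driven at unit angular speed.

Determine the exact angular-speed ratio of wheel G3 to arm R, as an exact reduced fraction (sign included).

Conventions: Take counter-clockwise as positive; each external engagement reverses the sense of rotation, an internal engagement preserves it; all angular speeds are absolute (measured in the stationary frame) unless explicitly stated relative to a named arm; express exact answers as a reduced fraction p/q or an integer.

98/73

class = planetary set [G3 = 25+2·24 = 73; Willis about the carrier]
ring teeth: 25 + 2·24 = 73
25(ω_sun−ω_arm) = −73(ω_ring−ω_arm),  ω_sun = 0, ω_arm = 1
ω_ring = 1 − (25/73)(0−1) = 98/73
ω_out/ω_in = 98/73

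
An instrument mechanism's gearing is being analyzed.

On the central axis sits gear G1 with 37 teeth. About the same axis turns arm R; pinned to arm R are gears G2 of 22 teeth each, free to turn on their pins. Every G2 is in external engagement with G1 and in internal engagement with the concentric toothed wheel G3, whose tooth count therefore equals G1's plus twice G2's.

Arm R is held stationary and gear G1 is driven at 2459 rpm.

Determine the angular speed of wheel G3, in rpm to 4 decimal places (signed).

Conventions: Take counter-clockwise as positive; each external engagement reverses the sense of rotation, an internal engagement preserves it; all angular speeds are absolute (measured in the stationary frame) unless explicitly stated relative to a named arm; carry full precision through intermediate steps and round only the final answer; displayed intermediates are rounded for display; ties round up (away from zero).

class = planetary set [G3 = 37+2·22 = 81; Willis about the carrier]
normalise by the input: solve with ω_sun = 1, then scale by 2459 rpm
ring teeth: 37 + 2·22 = 81
37(ω_sun−ω_arm) = −81(ω_ring−ω_arm),  ω_arm = 0, ω_sun = 1
ω_ring = 0 − (37/81)(1−0) = -37/81
scale: ω_ring = -37/81 × 2459 rpm = -1123.2469 rpm

-1123.2469 rpm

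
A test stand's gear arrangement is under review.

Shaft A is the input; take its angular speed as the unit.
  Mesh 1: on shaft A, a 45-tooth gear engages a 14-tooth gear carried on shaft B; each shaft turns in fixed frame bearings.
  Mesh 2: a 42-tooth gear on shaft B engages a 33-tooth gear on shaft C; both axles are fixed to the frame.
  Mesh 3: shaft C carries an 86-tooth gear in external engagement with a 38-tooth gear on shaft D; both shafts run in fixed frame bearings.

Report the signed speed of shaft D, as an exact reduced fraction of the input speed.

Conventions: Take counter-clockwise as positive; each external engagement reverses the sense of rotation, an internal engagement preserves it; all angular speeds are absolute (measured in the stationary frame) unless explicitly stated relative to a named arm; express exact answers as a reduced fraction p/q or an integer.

-1935/209

3-mesh fixed-axis compound train (all bearings frame-fixed)
mesh 1 [45T→14T]: |ω|/ω_in = 1×45/14 = 45/14, sense flips to −
mesh 2 [42T→33T]: |ω|/ω_in = (45/14)×42/33 = 45/11, sense flips to +
mesh 3 [86T→38T]: |ω|/ω_in = (45/11)×86/38 = 1935/209, sense flips to −
signed output speed (× input speed) = -1935/209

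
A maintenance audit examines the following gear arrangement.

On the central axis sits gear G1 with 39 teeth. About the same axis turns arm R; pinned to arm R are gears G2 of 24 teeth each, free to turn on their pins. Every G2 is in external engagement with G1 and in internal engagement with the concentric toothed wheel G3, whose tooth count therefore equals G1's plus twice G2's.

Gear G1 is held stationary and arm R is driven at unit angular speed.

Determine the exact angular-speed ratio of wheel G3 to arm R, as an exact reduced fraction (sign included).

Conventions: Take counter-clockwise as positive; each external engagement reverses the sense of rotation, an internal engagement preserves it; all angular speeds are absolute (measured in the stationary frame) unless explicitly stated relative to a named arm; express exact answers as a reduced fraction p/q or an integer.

42/29

topology: planetary set — G1 39T / G2 24T / G3 87T, arm = carrier (Willis)
ring teeth: 39 + 2·24 = 87
39(ω_sun−ω_arm) = −87(ω_ring−ω_arm),  ω_sun = 0, ω_arm = 1
ω_ring = 1 − (39/87)(0−1) = 42/29
ω_out/ω_in = 42/29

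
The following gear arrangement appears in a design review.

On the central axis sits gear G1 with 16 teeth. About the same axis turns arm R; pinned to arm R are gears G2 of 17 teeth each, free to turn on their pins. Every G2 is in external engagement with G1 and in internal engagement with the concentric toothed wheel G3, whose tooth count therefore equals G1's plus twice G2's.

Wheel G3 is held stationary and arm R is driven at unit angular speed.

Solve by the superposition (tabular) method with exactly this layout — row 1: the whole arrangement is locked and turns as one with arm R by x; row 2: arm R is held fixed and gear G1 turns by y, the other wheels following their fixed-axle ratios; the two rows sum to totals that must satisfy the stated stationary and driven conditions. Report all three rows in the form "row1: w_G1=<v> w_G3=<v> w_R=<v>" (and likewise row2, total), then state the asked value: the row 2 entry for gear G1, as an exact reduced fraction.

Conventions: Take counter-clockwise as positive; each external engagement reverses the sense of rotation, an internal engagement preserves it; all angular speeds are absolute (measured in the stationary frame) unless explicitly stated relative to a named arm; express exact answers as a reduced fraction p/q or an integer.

row1: w_G1=1 w_G3=1 w_R=1
row2: w_G1=25/8 w_G3=-1 w_R=0
total: w_G1=33/8 w_G3=0 w_R=1
asked value: 25/8

class = planetary set [G3 = 16+2·17 = 50; Willis about the carrier]
row 1: whole set turns with the arm by x
row 2 — arm fixed, fixed-axis ratios: sun y, ring −(16/50)·y, arm 0
boundary: total ω_ring = x − (16/50)·y = 0 and total ω_arm = x = 1  ⇒  y = 25/8, x = 1
row 2 ring = −(16/50)·25/8 = -1
totals (row 1 + row 2): sun 1 + 25/8 = 33/8, ring 1 + (-1) = 0, arm 1 + 0 = 1
asked cell (row2, sun) = 25/8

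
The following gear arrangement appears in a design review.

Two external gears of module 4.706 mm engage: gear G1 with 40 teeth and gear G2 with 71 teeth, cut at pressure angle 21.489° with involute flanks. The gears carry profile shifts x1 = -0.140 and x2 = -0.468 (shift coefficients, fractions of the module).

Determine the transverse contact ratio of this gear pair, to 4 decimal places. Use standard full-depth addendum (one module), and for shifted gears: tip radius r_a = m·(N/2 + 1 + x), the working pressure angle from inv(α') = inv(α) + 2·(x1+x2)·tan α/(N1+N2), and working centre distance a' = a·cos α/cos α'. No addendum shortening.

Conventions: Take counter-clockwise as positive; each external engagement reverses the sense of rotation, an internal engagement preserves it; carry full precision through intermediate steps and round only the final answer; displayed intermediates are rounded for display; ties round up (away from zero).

1.8068

recognized (one external pair, fixed centres): single-mesh tooth geometry, m = 4.706, N1 = 40, N2 = 71
base radii: r_b1 = 87.577522, r_b2 = 155.450102
tip radii: r_a1 = 98.167160, r_a2 = 169.566592
inv(α') = inv(21.489°) + 2·(-0.140-0.468)·tan α/(40+71) = 0.01432207  ⇒  α' = 19.74463°
a' = a·cos α / cos α' = 261.1830·cos 21.489°/cos 19.74463° = 258.208282
action lengths: √(r_a1²−r_b1²) = 44.350523, √(r_a2²−r_b2²) = 67.735477
base pitch p_b = π·m·cos α = 13.756645
CR = (44.350523 + 67.735477 − 258.208282·sin 19.74463°)/13.756645 = 1.806829
contact ratio ≈ 1.8068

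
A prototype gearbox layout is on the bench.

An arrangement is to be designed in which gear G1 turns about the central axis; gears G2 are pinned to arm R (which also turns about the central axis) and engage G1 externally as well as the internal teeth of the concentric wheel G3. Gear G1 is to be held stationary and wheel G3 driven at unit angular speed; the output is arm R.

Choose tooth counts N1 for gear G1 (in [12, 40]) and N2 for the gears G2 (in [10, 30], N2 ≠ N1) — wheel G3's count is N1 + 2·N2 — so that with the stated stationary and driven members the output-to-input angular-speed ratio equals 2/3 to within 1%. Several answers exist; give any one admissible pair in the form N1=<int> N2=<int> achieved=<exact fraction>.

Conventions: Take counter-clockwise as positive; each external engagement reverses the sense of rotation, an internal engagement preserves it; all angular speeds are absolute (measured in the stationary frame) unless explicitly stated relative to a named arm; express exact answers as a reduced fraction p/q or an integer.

topology: planetary set — design target 2/3, arm = carrier (Willis)
Willis with ω_sun = 0: ω_arm/ω_ring = N3/(N1+N3); set equal to 2/3  ⇒  N3/N1 = (2/3)/(1 − 2/3) = 2
N3 = N1 + 2·N2  ⇒  N2/N1 = (N3/N1 − 1)/2 = (2 − 1)/2 = 1/2
smallest multiple with N1 ≥ 12 and N2 ≥ 10: k = 10  ⇒  N1 = 10·2 = 20, N2 = 10·1 = 10 (N1 ≤ 40, N2 ≤ 30, N2 ≠ N1 ✓), N3 = 20 + 2·10 = 40
check: N3/(N1+N3) with N1 = 20, N3 = 40 gives 2/3; |achieved − target| = 0 ≤ 1/150 ✓

N1=20 N2=10 achieved=2/3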